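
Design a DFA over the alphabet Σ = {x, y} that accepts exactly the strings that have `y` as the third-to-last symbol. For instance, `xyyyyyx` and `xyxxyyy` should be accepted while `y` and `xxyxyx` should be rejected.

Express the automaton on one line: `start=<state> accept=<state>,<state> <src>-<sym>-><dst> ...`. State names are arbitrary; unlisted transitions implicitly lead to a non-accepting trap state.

A DFA must remember the last 3 symbols (since which symbol is third-to-last isn't known until the input ends). Use one state per possible window of the last ≤3 symbols; accept from those whose window starts with `y`.
          x    y  
>  q0     q1   q2 
   q1     q3   q4 
   q2     q5   q6 
   q3     q7   q8 
   q4     q9  q10 
   q5    q11  q12 
   q6    q13  q14 
   q7     q7   q8 
   q8     q9  q10 
   q9    q11  q12 
   q10   q13  q14 
 * q11    q7   q8 
 * q12    q9  q10 
 * q13   q11  q12 
 * q14   q13  q14 
(> = start, * = accepting)

start=q0 accept=q11,q12,q13,q14 q0-x->q1 q0-y->q2 q1-x->q3 q1-y->q4 q2-x->q5 q2-y->q6 q3-x->q7 q3-y->q8 q4-x->q9 q4-y->q10 q5-x->q11 q5-y->q12 q6-x->q13 q6-y->q14 q7-x->q7 q7-y->q8 q8-x->q9 q8-y->q10 q9-x->q11 q9-y->q12 q10-x->q13 q10-y->q14 q11-x->q7 q11-y->q8 q12-x->q9 q12-y->q10 q13-x->q11 q13-y->q12 q14-x->q13 q14-y->q14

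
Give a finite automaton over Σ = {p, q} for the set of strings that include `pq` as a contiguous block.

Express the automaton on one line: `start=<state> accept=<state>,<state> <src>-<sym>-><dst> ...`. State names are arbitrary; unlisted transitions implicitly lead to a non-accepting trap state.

Track how much of `pq` has been matched so far: state S0 is no progress, S2 is the absorbing accept state reached once `pq` has occurred. Intermediate states record partial matches; on a mismatch, fall back to the longest reusable overlap.
        p   q  
>  S0   S1  S0 
   S1   S1  S2 
 * S2   S2  S2 
(> = start, * = accepting)

start=S0 accept=S2 S0-p->S1 S0-q->S0 S1-p->S1 S1-q->S2 S2-p->S2 S2-q->S2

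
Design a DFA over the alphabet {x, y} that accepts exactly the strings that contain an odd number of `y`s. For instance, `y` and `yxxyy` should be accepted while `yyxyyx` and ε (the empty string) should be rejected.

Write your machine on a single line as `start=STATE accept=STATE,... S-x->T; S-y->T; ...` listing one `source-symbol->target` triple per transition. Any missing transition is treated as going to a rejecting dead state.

Keep the running count of `y`s modulo 2: each `y` advances along the cycle q0 → q1 → q0 while other symbols loop. Accept at q1.
2 states suffice.
        x   y  
>  q0   q0  q1 
 * q1   q1  q0 
(> = start, * = accepting)

start=q0; accept=q1; q0-x->q0; q0-y->q1; q1-x->q1; q1-y->q0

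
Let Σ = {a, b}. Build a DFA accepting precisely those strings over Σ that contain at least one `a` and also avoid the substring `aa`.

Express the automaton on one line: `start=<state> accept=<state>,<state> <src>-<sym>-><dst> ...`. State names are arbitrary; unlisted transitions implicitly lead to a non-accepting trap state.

start=q0 accept=q1,q3,q4,q5 q0-a->q1 q0-b->q0 q1-a->q2 q1-b->q3 q2-a->q2 q2-b->q2 q3-a->q4 q3-b->q3 q4-a->q2 q4-b->q5 q5-a->q4 q5-b->q5

Handle the two conditions separately and then intersect. One (3 states) tracks the count of `a`s, saturating at 2; the other (3 states) tracks partial matches of the forbidden pattern `aa`. Each combined state is a pair, one component from each; accept when both components accept.
6 states suffice.
        a   b  
>  q0   q1  q0 
 * q1   q2  q3 
   q2   q2  q2 
 * q3   q4  q3 
 * q4   q2  q5 
 * q5   q4  q5 
(> = start, * = accepting)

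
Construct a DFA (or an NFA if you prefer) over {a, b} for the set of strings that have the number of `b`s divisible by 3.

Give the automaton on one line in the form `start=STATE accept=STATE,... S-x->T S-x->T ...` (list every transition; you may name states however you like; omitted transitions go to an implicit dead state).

Keep the running count of `b`s modulo 3: each `b` advances along the cycle S0 → S1 → S2 → S0 while other symbols loop. Accept at S0.
With 3 states:
        a   b  
>* S0   S0  S1 
   S1   S1  S2 
   S2   S2  S0 
(> = start, * = accepting)

start=S0 accept=S0 S0-a->S0 S0-b->S1 S1-a->S1 S1-b->S2 S2-a->S2 S2-b->S0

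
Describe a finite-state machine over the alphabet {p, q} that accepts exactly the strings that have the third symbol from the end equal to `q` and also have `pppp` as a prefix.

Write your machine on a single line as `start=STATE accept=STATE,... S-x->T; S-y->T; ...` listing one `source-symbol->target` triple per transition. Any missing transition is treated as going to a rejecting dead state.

start=s0; accept=s20,s21,s22,s23; s0-p->s1; s0-q->s2; s1-p->s3; s1-q->s4; s2-p->s5; s2-q->s6; s3-p->s7; s3-q->s8; s4-p->s9; s4-q->s10; s5-p->s11; s5-q->s12; s6-p->s13; s6-q->s14; s7-p->s15; s7-q->s8; s8-p->s9; s8-q->s10; s9-p->s11; s9-q->s12; s10-p->s13; s10-q->s14; s11-p->s16; s11-q->s8; s12-p->s9; s12-q->s10; s13-p->s11; s13-q->s12; s14-p->s13; s14-q->s14; s15-p->s15; s15-q->s17; s16-p->s16; s16-q->s8; s17-p->s18; s17-q->s19; s18-p->s20; s18-q->s21; s19-p->s22; s19-q->s23; s20-p->s15; s20-q->s17; s21-p->s18; s21-q->s19; s22-p->s20; s22-q->s21; s23-p->s22; s23-q->s23

Handle the two conditions separately and then intersect. One (15 states) tracks the last 3 symbols read; the other (6 states) tracks whether the input so far still matches the prefix `pppp`. Each combined state is a pair, one component from each; accept when both components accept.
With 24 states:
          p    q  
>  s0     s1   s2 
   s1     s3   s4 
   s2     s5   s6 
   s3     s7   s8 
   s4     s9  s10 
   s5    s11  s12 
   s6    s13  s14 
   s7    s15   s8 
   s8     s9  s10 
   s9    s11  s12 
   s10   s13  s14 
   s11   s16   s8 
   s12    s9  s10 
   s13   s11  s12 
   s14   s13  s14 
   s15   s15  s17 
   s16   s16   s8 
   s17   s18  s19 
   s18   s20  s21 
   s19   s22  s23 
 * s20   s15  s17 
 * s21   s18  s19 
 * s22   s20  s21 
 * s23   s22  s23 
(> = start, * = accepting)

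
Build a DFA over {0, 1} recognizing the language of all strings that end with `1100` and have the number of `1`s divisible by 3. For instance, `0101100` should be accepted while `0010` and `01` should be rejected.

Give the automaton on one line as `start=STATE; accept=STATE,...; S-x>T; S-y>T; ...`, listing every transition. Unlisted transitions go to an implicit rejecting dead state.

Handle the two conditions separately and then intersect. The first has 5 states tracking how much of the suffix `1100` has currently been matched; the second has 3 states tracking the count of `1`s modulo 3. A product state is a pair (one from each), accepting exactly when both do. After merging equivalent states the machine shrinks.
        0   1  
>  s0   s0  s1 
   s1   s1  s2 
   s2   s3  s4 
   s3   s3  s0 
   s4   s5  s1 
   s5   s6  s1 
 * s6   s0  s1 
(> = start, * = accepting)

start=s0; accept=s6; s0-0>s0; s0-1>s1; s1-0>s1; s1-1>s2; s2-0>s3; s2-1>s4; s3-0>s3; s3-1>s0; s4-0>s5; s4-1>s1; s5-0>s6; s5-1>s1; s6-0>s0; s6-1>s1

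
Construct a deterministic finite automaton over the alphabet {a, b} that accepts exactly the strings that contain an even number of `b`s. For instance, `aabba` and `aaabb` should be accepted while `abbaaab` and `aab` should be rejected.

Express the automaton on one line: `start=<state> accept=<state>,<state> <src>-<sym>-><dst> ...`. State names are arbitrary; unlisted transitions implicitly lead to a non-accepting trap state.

The only thing that matters is how many `b`s have appeared, reduced mod 2. Use one state per residue: q0 for 0, …, q1 for 1. Reading `b` moves to the next residue; anything else stays put. q0 is accepting.
        a   b  
>* q0   q0  q1 
   q1   q1  q0 
(> = start, * = accepting)

start=q0 accept=q0 q0-a->q0 q0-b->q1 q1-a->q1 q1-b->q0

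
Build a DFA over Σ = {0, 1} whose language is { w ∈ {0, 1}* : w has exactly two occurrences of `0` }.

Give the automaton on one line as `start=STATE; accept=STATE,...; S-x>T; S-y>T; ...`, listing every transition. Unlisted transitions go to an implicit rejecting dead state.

Only the number of `0`s matters, and only up to 3. Make a chain q0 → q1 → q2 → q3 advanced by each `0` (with q3 absorbing); every other symbol self-loops. The accepting set is {q2}.
4 states suffice.
        0   1  
>  q0   q1  q0 
   q1   q2  q1 
 * q2   q3  q2 
   q3   q3  q3 
(> = start, * = accepting)

start=q0; accept=q2; q0-0>q1; q0-1>q0; q1-0>q2; q1-1>q1; q2-0>q3; q2-1>q2; q3-0>q3; q3-1>q3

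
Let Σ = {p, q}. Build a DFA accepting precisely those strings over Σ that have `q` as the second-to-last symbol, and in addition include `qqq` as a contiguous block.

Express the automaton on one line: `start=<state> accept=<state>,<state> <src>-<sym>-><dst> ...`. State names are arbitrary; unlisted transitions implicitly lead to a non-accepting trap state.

start=s0 accept=s7,s8 s0-p->s1 s0-q->s2 s1-p->s3 s1-q->s4 s2-p->s5 s2-q->s6 s3-p->s3 s3-q->s4 s4-p->s5 s4-q->s6 s5-p->s3 s5-q->s4 s6-p->s5 s6-q->s7 s7-p->s8 s7-q->s7 s8-p->s9 s8-q->s10 s9-p->s9 s9-q->s10 s10-p->s8 s10-q->s7

Build one automaton per condition and run them in lockstep. The first has 7 states tracking the last 2 symbols read; the second has 4 states tracking whether and how much of `qqq` has been seen. A product state is a pair (one from each), accepting exactly when both do.
11 states suffice.
          p    q  
>  s0     s1   s2 
   s1     s3   s4 
   s2     s5   s6 
   s3     s3   s4 
   s4     s5   s6 
   s5     s3   s4 
   s6     s5   s7 
 * s7     s8   s7 
 * s8     s9  s10 
   s9     s9  s10 
   s10    s8   s7 
(> = start, * = accepting)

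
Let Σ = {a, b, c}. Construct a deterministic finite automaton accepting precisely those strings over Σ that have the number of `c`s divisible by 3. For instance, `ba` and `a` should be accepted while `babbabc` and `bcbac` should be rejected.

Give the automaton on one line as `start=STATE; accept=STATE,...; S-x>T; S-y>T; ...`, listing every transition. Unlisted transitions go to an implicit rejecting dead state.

start=S0; accept=S0; S0-a>S0; S0-b>S0; S0-c>S1; S1-a>S1; S1-b>S1; S1-c>S2; S2-a>S2; S2-b>S2; S2-c>S0

Keep the running count of `c`s modulo 3: each `c` advances along the cycle S0 → S1 → S2 → S0 while other symbols loop. Accept at S0.
With 3 states:
        a   b   c  
>* S0   S0  S0  S1 
   S1   S1  S1  S2 
   S2   S2  S2  S0 
(> = start, * = accepting)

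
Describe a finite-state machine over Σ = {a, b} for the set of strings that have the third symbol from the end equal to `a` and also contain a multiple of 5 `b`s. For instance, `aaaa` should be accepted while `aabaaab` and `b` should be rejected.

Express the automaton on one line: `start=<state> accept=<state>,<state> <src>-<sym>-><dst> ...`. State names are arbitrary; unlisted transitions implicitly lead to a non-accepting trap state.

start=q0 accept=q5,q11,q14,q15 q0-a->q1 q0-b->q2 q1-a->q3 q1-b->q2 q2-a->q2 q2-b->q4 q3-a->q5 q3-b->q2 q4-a->q4 q4-b->q6 q5-a->q5 q5-b->q2 q6-a->q7 q6-b->q8 q7-a->q7 q7-b->q9 q8-a->q10 q8-b->q0 q9-a->q10 q9-b->q11 q10-a->q12 q10-b->q13 q11-a->q1 q11-b->q2 q12-a->q12 q12-b->q14 q13-a->q15 q13-b->q2 q14-a->q15 q14-b->q2 q15-a->q3 q15-b->q2

Build one automaton per condition and run them in lockstep. One (15 states) tracks the last 3 symbols read; the other (5 states) tracks the count of `b`s modulo 5. Each combined state is a pair, one component from each; accept when both components accept. After merging equivalent states the machine shrinks.
16 states suffice.
          a    b  
>  q0     q1   q2 
   q1     q3   q2 
   q2     q2   q4 
   q3     q5   q2 
   q4     q4   q6 
 * q5     q5   q2 
   q6     q7   q8 
   q7     q7   q9 
   q8    q10   q0 
   q9    q10  q11 
   q10   q12  q13 
 * q11    q1   q2 
   q12   q12  q14 
   q13   q15   q2 
 * q14   q15   q2 
 * q15    q3   q2 
(> = start, * = accepting)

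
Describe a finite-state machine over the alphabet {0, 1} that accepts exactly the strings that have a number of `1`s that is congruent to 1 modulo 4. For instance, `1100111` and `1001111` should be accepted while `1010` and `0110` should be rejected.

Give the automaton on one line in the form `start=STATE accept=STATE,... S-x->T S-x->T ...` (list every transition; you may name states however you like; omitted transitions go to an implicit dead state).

start=q0 accept=q1 q0-0->q0 q0-1->q1 q1-0->q1 q1-1->q2 q2-0->q2 q2-1->q3 q3-0->q3 q3-1->q0

The only thing that matters is how many `1`s have appeared, reduced mod 4. Use one state per residue: q0 for 0, …, q3 for 3. Reading `1` moves to the next residue; anything else stays put. q1 is accepting.
With 4 states:
        0   1  
>  q0   q0  q1 
 * q1   q1  q2 
   q2   q2  q3 
   q3   q3  q0 
(> = start, * = accepting)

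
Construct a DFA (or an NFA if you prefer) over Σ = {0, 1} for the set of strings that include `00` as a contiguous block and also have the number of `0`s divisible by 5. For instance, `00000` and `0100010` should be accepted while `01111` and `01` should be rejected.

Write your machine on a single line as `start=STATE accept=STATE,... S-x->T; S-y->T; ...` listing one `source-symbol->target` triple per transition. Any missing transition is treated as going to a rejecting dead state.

start=s0; accept=s8; s0-0->s1; s0-1->s0; s1-0->s2; s1-1->s3; s2-0->s4; s2-1->s2; s3-0->s5; s3-1->s3; s4-0->s6; s4-1->s4; s5-0->s4; s5-1->s7; s6-0->s8; s6-1->s6; s7-0->s9; s7-1->s7; s8-0->s10; s8-1->s8; s9-0->s6; s9-1->s11; s10-0->s2; s10-1->s10; s11-0->s12; s11-1->s11; s12-0->s8; s12-1->s13; s13-0->s14; s13-1->s13; s14-0->s10; s14-1->s0

Build one automaton per condition and run them in lockstep. One (3 states) tracks whether and how much of `00` has been seen; the other (5 states) tracks the count of `0`s modulo 5. Each combined state is a pair, one component from each; accept when both components accept.
15 states suffice.
          0    1  
>  s0     s1   s0 
   s1     s2   s3 
   s2     s4   s2 
   s3     s5   s3 
   s4     s6   s4 
   s5     s4   s7 
   s6     s8   s6 
   s7     s9   s7 
 * s8    s10   s8 
   s9     s6  s11 
   s10    s2  s10 
   s11   s12  s11 
   s12    s8  s13 
   s13   s14  s13 
   s14   s10   s0 
(> = start, * = accepting)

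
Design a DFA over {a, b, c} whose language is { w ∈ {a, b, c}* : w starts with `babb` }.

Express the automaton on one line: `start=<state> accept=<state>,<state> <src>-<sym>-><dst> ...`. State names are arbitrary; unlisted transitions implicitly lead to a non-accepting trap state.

Check the first 4 symbols one by one: s0 through s3 record how many have matched `babb` so far; any wrong symbol goes to the dead state s5. After all 4 match we enter the accepting sink s4.
        a   b   c  
>  s0   s5  s1  s5 
   s1   s2  s5  s5 
   s2   s5  s3  s5 
   s3   s5  s4  s5 
 * s4   s4  s4  s4 
   s5   s5  s5  s5 
(> = start, * = accepting)

start=s0 accept=s4 s0-a->s5 s0-b->s1 s0-c->s5 s1-a->s2 s1-b->s5 s1-c->s5 s2-a->s5 s2-b->s3 s2-c->s5 s3-a->s5 s3-b->s4 s3-c->s5 s4-a->s4 s4-b->s4 s4-c->s4 s5-a->s5 s5-b->s5 s5-c->s5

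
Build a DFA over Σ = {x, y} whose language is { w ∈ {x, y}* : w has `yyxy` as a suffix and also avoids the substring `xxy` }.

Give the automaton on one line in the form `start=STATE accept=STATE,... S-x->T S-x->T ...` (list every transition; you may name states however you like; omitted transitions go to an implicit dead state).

start=q0 accept=q6 q0-x->q1 q0-y->q2 q1-x->q3 q1-y->q2 q2-x->q1 q2-y->q4 q3-x->q3 q3-y->q3 q4-x->q5 q4-y->q4 q5-x->q3 q5-y->q6 q6-x->q1 q6-y->q4

Handle the two conditions separately and then intersect. The first has 5 states tracking how much of the suffix `yyxy` has currently been matched; the second has 4 states tracking partial matches of the forbidden pattern `xxy`. A product state is a pair (one from each), accepting exactly when both do. Minimizing collapses redundant product states.
A 7-state machine:
        x   y  
>  q0   q1  q2 
   q1   q3  q2 
   q2   q1  q4 
   q3   q3  q3 
   q4   q5  q4 
   q5   q3  q6 
 * q6   q1  q4 
(> = start, * = accepting)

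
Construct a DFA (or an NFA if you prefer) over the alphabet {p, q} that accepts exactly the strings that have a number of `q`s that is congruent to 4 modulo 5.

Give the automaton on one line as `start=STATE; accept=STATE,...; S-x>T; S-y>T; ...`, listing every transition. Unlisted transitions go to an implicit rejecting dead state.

start=A; accept=E; A-p>A; A-q>B; B-p>B; B-q>C; C-p>C; C-q>D; D-p>D; D-q>E; E-p>E; E-q>A

The only thing that matters is how many `q`s have appeared, reduced mod 5. Use one state per residue: A for 0, …, E for 4. Reading `q` moves to the next residue; anything else stays put. E is accepting.
5 states suffice.
       p  q 
>  A   A  B 
   B   B  C 
   C   C  D 
   D   D  E 
 * E   E  A 
(> = start, * = accepting)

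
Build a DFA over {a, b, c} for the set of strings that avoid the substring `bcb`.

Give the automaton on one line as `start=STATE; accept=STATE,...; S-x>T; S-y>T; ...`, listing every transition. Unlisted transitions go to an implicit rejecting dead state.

start=q0; accept=q0,q1,q2; q0-a>q0; q0-b>q1; q0-c>q0; q1-a>q0; q1-b>q1; q1-c>q2; q2-a>q0; q2-b>q3; q2-c>q0; q3-a>q3; q3-b>q3; q3-c>q3

This is the complement of 'contains `bcb`'. Use the same substring-matching states — q0 through q3 holding how much of `bcb` has just been matched — but flip the accepting set: everything except the trap q3 accepts.
With 4 states:
        a   b   c  
>* q0   q0  q1  q0 
 * q1   q0  q1  q2 
 * q2   q0  q3  q0 
   q3   q3  q3  q3 
(> = start, * = accepting)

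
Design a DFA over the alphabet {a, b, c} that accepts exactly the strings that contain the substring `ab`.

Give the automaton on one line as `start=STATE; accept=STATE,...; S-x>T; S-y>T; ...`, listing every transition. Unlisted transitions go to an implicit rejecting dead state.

Track how much of `ab` has been matched so far: state q0 is no progress, q2 is the absorbing accept state reached once `ab` has occurred. Intermediate states record partial matches; on a mismatch, fall back to the longest reusable overlap.
With 3 states:
        a   b   c  
>  q0   q1  q0  q0 
   q1   q1  q2  q0 
 * q2   q2  q2  q2 
(> = start, * = accepting)

start=q0; accept=q2; q0-a>q1; q0-b>q0; q0-c>q0; q1-a>q1; q1-b>q2; q1-c>q0; q2-a>q2; q2-b>q2; q2-c>q2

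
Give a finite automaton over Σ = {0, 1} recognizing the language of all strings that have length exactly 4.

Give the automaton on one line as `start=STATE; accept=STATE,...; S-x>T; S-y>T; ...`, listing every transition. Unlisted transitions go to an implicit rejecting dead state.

Count input length up to 5: every symbol moves from q0 toward q5, which means 'more than 4' and absorbs. Accept from {q4}.
6 states suffice.
        0   1  
>  q0   q1  q1 
   q1   q2  q2 
   q2   q3  q3 
   q3   q4  q4 
 * q4   q5  q5 
   q5   q5  q5 
(> = start, * = accepting)

start=q0; accept=q4; q0-0>q1; q0-1>q1; q1-0>q2; q1-1>q2; q2-0>q3; q2-1>q3; q3-0>q4; q3-1>q4; q4-0>q5; q4-1>q5; q5-0>q5; q5-1>q5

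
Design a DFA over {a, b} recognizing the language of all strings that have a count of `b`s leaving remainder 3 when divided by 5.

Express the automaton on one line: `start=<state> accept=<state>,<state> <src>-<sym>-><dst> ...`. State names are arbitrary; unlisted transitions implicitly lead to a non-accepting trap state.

start=q0 accept=q3 q0-a->q0 q0-b->q1 q1-a->q1 q1-b->q2 q2-a->q2 q2-b->q3 q3-a->q3 q3-b->q4 q4-a->q4 q4-b->q0

The only thing that matters is how many `b`s have appeared, reduced mod 5. Use one state per residue: q0 for 0, …, q4 for 4. Reading `b` moves to the next residue; anything else stays put. q3 is accepting.
5 states suffice.
        a   b  
>  q0   q0  q1 
   q1   q1  q2 
   q2   q2  q3 
 * q3   q3  q4 
   q4   q4  q0 
(> = start, * = accepting)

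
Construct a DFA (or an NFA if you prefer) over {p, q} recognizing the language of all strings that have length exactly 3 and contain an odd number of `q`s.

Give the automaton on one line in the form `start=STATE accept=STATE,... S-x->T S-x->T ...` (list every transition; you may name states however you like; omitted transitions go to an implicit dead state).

start=A accept=G A-p->B A-q->C B-p->D B-q->E C-p->E C-q->D D-p->F D-q->G E-p->G E-q->F F-p->H F-q->I G-p->I G-q->H H-p->H H-q->I I-p->I I-q->H

Build one automaton per condition and run them in lockstep. The first has 5 states tracking the input length, saturating at 4; the second has 2 states tracking the count of `q`s modulo 2. A product state is a pair (one from each), accepting exactly when both do.
A 9-state machine:
       p  q 
>  A   B  C 
   B   D  E 
   C   E  D 
   D   F  G 
   E   G  F 
   F   H  I 
 * G   I  H 
   H   H  I 
   I   I  H 
(> = start, * = accepting)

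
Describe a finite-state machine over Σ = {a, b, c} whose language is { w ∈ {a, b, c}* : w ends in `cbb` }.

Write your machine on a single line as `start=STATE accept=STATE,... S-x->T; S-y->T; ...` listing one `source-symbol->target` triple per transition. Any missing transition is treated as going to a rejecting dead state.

start=q0; accept=q3; q0-a->q0; q0-b->q0; q0-c->q1; q1-a->q0; q1-b->q2; q1-c->q1; q2-a->q0; q2-b->q3; q2-c->q1; q3-a->q0; q3-b->q0; q3-c->q1

Remember how much of `cbb` the current input suffix matches. State q0 means no match yet; q1 means the last symbol is `c`; q2 means the last 2 symbols are `cb`; q3 means the last 3 symbols are `cbb`. Only q3 accepts. On a mismatch, fall back to the longest proper suffix that is still a prefix of `cbb`.
With 4 states:
        a   b   c  
>  q0   q0  q0  q1 
   q1   q0  q2  q1 
   q2   q0  q3  q1 
 * q3   q0  q0  q1 
(> = start, * = accepting)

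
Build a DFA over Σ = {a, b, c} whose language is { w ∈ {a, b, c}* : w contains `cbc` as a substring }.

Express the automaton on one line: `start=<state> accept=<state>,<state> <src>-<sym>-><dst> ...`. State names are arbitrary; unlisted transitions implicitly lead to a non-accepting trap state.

Track how much of `cbc` has been matched so far: state s0 is no progress, s3 is the absorbing accept state reached once `cbc` has occurred. Intermediate states record partial matches; on a mismatch, fall back to the longest reusable overlap.
        a   b   c  
>  s0   s0  s0  s1 
   s1   s0  s2  s1 
   s2   s0  s0  s3 
 * s3   s3  s3  s3 
(> = start, * = accepting)

start=s0 accept=s3 s0-a->s0 s0-b->s0 s0-c->s1 s1-a->s0 s1-b->s2 s1-c->s1 s2-a->s0 s2-b->s0 s2-c->s3 s3-a->s3 s3-b->s3 s3-c->s3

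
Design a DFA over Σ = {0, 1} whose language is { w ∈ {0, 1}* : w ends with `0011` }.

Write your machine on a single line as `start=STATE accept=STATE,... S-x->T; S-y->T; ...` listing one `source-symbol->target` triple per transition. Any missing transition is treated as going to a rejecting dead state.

start=q0; accept=q4; q0-0->q1; q0-1->q0; q1-0->q2; q1-1->q0; q2-0->q2; q2-1->q3; q3-0->q1; q3-1->q4; q4-0->q1; q4-1->q0

Remember how much of `0011` the current input suffix matches. State q0 means no match yet; q1 means the last symbol is `0`; q2 means the last 2 symbols are `00`; q3 means the last 3 symbols are `001`; q4 means the last 4 symbols are `0011`. Only q4 accepts. On a mismatch, fall back to the longest proper suffix that is still a prefix of `0011`.
        0   1  
>  q0   q1  q0 
   q1   q2  q0 
   q2   q2  q3 
   q3   q1  q4 
 * q4   q1  q0 
(> = start, * = accepting)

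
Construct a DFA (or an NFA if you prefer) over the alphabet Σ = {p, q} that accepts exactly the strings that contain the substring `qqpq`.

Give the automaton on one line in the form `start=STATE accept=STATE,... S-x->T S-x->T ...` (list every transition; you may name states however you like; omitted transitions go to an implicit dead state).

States A..D record the length of the longest prefix of `qqpq` that matches the current input suffix. Reaching E means `qqpq` has been seen, and we stay there forever. Accept from E.
       p  q 
>  A   A  B 
   B   A  C 
   C   D  C 
   D   A  E 
 * E   E  E 
(> = start, * = accepting)

start=A accept=E A-p->A A-q->B B-p->A B-q->C C-p->D C-q->C D-p->A D-q->E E-p->E E-q->E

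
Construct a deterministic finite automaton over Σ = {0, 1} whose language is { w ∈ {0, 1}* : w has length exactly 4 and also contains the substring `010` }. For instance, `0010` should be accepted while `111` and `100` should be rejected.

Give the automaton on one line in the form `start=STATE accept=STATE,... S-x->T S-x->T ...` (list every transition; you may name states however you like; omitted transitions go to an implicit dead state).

start=q0 accept=q12 q0-0->q1 q0-1->q2 q1-0->q3 q1-1->q4 q2-0->q3 q2-1->q5 q3-0->q6 q3-1->q7 q4-0->q8 q4-1->q9 q5-0->q6 q5-1->q9 q6-0->q10 q6-1->q11 q7-0->q12 q7-1->q13 q8-0->q12 q8-1->q12 q9-0->q10 q9-1->q13 q10-0->q14 q10-1->q15 q11-0->q16 q11-1->q17 q12-0->q16 q12-1->q16 q13-0->q14 q13-1->q17 q14-0->q14 q14-1->q15 q15-0->q16 q15-1->q17 q16-0->q16 q16-1->q16 q17-0->q14 q17-1->q17

Handle the two conditions separately and then intersect. The first has 6 states tracking the input length, saturating at 5; the second has 4 states tracking whether and how much of `010` has been seen. A product state is a pair (one from each), accepting exactly when both do.
          0    1  
>  q0     q1   q2 
   q1     q3   q4 
   q2     q3   q5 
   q3     q6   q7 
   q4     q8   q9 
   q5     q6   q9 
   q6    q10  q11 
   q7    q12  q13 
   q8    q12  q12 
   q9    q10  q13 
   q10   q14  q15 
   q11   q16  q17 
 * q12   q16  q16 
   q13   q14  q17 
   q14   q14  q15 
   q15   q16  q17 
   q16   q16  q16 
   q17   q14  q17 
(> = start, * = accepting)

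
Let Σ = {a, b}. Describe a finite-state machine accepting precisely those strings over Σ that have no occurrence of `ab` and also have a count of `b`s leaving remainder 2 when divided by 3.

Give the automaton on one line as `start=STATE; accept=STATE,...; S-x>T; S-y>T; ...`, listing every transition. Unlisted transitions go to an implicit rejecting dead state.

start=q0; accept=q3,q4; q0-a>q1; q0-b>q2; q1-a>q1; q1-b>q1; q2-a>q1; q2-b>q3; q3-a>q4; q3-b>q0; q4-a>q4; q4-b>q1

Build one automaton per condition and run them in lockstep. One (3 states) tracks partial matches of the forbidden pattern `ab`; the other (3 states) tracks the count of `b`s modulo 3. Each combined state is a pair, one component from each; accept when both components accept. Minimizing collapses redundant product states.
With 5 states:
        a   b  
>  q0   q1  q2 
   q1   q1  q1 
   q2   q1  q3 
 * q3   q4  q0 
 * q4   q4  q1 
(> = start, * = accepting)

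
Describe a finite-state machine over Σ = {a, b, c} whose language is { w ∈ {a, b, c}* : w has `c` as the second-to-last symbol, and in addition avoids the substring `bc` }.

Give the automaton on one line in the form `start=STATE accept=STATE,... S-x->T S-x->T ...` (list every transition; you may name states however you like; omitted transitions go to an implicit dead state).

Handle the two conditions separately and then intersect. The first has 13 states tracking the last 2 symbols read; the second has 3 states tracking partial matches of the forbidden pattern `bc`. A product state is a pair (one from each), accepting exactly when both do.
          a    b    c  
>  q0     q1   q2   q3 
   q1     q4   q5   q6 
   q2     q7   q8   q9 
   q3    q10  q11  q12 
   q4     q4   q5   q6 
   q5     q7   q8   q9 
   q6    q10  q11  q12 
   q7     q4   q5   q6 
   q8     q7   q8   q9 
   q9    q13  q14  q15 
 * q10    q4   q5   q6 
 * q11    q7   q8   q9 
 * q12   q10  q11  q12 
   q13   q16  q17  q18 
   q14   q19  q20   q9 
   q15   q13  q14  q15 
   q16   q16  q17  q18 
   q17   q19  q20   q9 
   q18   q13  q14  q15 
   q19   q16  q17  q18 
   q20   q19  q20   q9 
(> = start, * = accepting)

start=q0 accept=q10,q11,q12 q0-a->q1 q0-b->q2 q0-c->q3 q1-a->q4 q1-b->q5 q1-c->q6 q2-a->q7 q2-b->q8 q2-c->q9 q3-a->q10 q3-b->q11 q3-c->q12 q4-a->q4 q4-b->q5 q4-c->q6 q5-a->q7 q5-b->q8 q5-c->q9 q6-a->q10 q6-b->q11 q6-c->q12 q7-a->q4 q7-b->q5 q7-c->q6 q8-a->q7 q8-b->q8 q8-c->q9 q9-a->q13 q9-b->q14 q9-c->q15 q10-a->q4 q10-b->q5 q10-c->q6 q11-a->q7 q11-b->q8 q11-c->q9 q12-a->q10 q12-b->q11 q12-c->q12 q13-a->q16 q13-b->q17 q13-c->q18 q14-a->q19 q14-b->q20 q14-c->q9 q15-a->q13 q15-b->q14 q15-c->q15 q16-a->q16 q16-b->q17 q16-c->q18 q17-a->q19 q17-b->q20 q17-c->q9 q18-a->q13 q18-b->q14 q18-c->q15 q19-a->q16 q19-b->q17 q19-c->q18 q20-a->q19 q20-b->q20 q20-c->q9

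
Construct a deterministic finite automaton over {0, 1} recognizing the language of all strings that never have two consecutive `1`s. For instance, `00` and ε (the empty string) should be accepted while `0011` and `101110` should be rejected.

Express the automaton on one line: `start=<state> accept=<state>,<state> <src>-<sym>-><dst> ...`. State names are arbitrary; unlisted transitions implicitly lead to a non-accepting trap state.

This is the complement of 'contains `11`'. Use the same substring-matching states — q0 through q2 holding how much of `11` has just been matched — but flip the accepting set: everything except the trap q2 accepts.
A 3-state machine:
        0   1  
>* q0   q0  q1 
 * q1   q0  q2 
   q2   q2  q2 
(> = start, * = accepting)

start=q0 accept=q0,q1 q0-0->q0 q0-1->q1 q1-0->q0 q1-1->q2 q2-0->q2 q2-1->q2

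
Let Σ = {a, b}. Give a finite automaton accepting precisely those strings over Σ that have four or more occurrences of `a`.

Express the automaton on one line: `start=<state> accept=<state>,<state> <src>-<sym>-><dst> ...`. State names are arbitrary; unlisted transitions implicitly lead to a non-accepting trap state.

start=s0 accept=s4,s5 s0-a->s1 s0-b->s0 s1-a->s2 s1-b->s1 s2-a->s3 s2-b->s2 s3-a->s4 s3-b->s3 s4-a->s5 s4-b->s4 s5-a->s5 s5-b->s5

Count `a`s, saturating at 5: states s0 through s4 mean 0 through 4 `a`s seen; s5 means more than 4. Each `a` increments (capped at s5); other symbols loop. Accept from {s4, s5}.
A 6-state machine:
        a   b  
>  s0   s1  s0 
   s1   s2  s1 
   s2   s3  s2 
   s3   s4  s3 
 * s4   s5  s4 
 * s5   s5  s5 
(> = start, * = accepting)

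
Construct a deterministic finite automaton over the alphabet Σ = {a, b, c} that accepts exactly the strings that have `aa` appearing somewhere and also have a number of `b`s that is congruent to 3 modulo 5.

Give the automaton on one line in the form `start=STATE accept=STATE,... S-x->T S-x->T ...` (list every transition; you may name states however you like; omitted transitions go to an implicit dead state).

start=q0 accept=q12 q0-a->q1 q0-b->q2 q0-c->q0 q1-a->q3 q1-b->q2 q1-c->q0 q2-a->q4 q2-b->q5 q2-c->q2 q3-a->q3 q3-b->q6 q3-c->q3 q4-a->q6 q4-b->q5 q4-c->q2 q5-a->q7 q5-b->q8 q5-c->q5 q6-a->q6 q6-b->q9 q6-c->q6 q7-a->q9 q7-b->q8 q7-c->q5 q8-a->q10 q8-b->q11 q8-c->q8 q9-a->q9 q9-b->q12 q9-c->q9 q10-a->q12 q10-b->q11 q10-c->q8 q11-a->q13 q11-b->q0 q11-c->q11 q12-a->q12 q12-b->q14 q12-c->q12 q13-a->q14 q13-b->q0 q13-c->q11 q14-a->q14 q14-b->q3 q14-c->q14

Handle the two conditions separately and then intersect. The first has 3 states tracking whether and how much of `aa` has been seen; the second has 5 states tracking the count of `b`s modulo 5. A product state is a pair (one from each), accepting exactly when both do.
15 states suffice.
          a    b    c  
>  q0     q1   q2   q0 
   q1     q3   q2   q0 
   q2     q4   q5   q2 
   q3     q3   q6   q3 
   q4     q6   q5   q2 
   q5     q7   q8   q5 
   q6     q6   q9   q6 
   q7     q9   q8   q5 
   q8    q10  q11   q8 
   q9     q9  q12   q9 
   q10   q12  q11   q8 
   q11   q13   q0  q11 
 * q12   q12  q14  q12 
   q13   q14   q0  q11 
   q14   q14   q3  q14 
(> = start, * = accepting)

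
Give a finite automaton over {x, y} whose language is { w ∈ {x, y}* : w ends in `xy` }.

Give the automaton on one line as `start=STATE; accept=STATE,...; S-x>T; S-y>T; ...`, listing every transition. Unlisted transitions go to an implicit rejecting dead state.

start=q0; accept=q2; q0-x>q1; q0-y>q0; q1-x>q1; q1-y>q2; q2-x>q1; q2-y>q0

Let each state record the length of the longest suffix of the input read so far that is also a prefix of `xy`. q1 means the last symbol is `x`; q2 means the last 2 symbols are `xy`. Accept only at q2, where the string currently ends in `xy`.
3 states suffice.
        x   y  
>  q0   q1  q0 
   q1   q1  q2 
 * q2   q1  q0 
(> = start, * = accepting)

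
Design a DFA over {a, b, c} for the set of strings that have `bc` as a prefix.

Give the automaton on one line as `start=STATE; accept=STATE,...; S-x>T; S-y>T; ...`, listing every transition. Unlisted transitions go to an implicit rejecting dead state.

start=q0; accept=q2; q0-a>q3; q0-b>q1; q0-c>q3; q1-a>q3; q1-b>q3; q1-c>q2; q2-a>q2; q2-b>q2; q2-c>q2; q3-a>q3; q3-b>q3; q3-c>q3

Check the first 2 symbols one by one: q0 through q1 record how many have matched `bc` so far; any wrong symbol goes to the dead state q3. After all 2 match we enter the accepting sink q2.
        a   b   c  
>  q0   q3  q1  q3 
   q1   q3  q3  q2 
 * q2   q2  q2  q2 
   q3   q3  q3  q3 
(> = start, * = accepting)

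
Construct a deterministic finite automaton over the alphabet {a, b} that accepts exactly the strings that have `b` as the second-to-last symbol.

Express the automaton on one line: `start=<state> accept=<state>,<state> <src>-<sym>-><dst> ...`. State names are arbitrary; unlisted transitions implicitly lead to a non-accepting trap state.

Because acceptance depends on a position counted from the end, the machine has to buffer the most recent 2 symbols. Make each state the string of the last up-to-2 symbols read; on input `x` shift the window left and append `x`. Accept when the buffered window has length 2 and begins with `b`.
7 states suffice.
        a   b  
>  S0   S1  S2 
   S1   S3  S4 
   S2   S5  S6 
   S3   S3  S4 
   S4   S5  S6 
 * S5   S3  S4 
 * S6   S5  S6 
(> = start, * = accepting)

start=S0 accept=S5,S6 S0-a->S1 S0-b->S2 S1-a->S3 S1-b->S4 S2-a->S5 S2-b->S6 S3-a->S3 S3-b->S4 S4-a->S5 S4-b->S6 S5-a->S3 S5-b->S4 S6-a->S5 S6-b->S6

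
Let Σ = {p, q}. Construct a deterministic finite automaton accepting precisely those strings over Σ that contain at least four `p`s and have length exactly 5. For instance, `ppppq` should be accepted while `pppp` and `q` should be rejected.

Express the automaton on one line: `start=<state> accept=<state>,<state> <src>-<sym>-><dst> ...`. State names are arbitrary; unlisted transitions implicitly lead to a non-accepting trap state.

Handle the two conditions separately and then intersect. The first has 6 states tracking the count of `p`s, saturating at 5; the second has 7 states tracking the input length, saturating at 6. A product state is a pair (one from each), accepting exactly when both do. Minimizing collapses redundant product states.
       p  q 
>  A   B  C 
   B   D  E 
   C   E  F 
   D   G  H 
   E   H  F 
   F   F  F 
   G   I  J 
   H   J  F 
   I   K  K 
   J   K  F 
 * K   F  F 
(> = start, * = accepting)

start=A accept=K A-p->B A-q->C B-p->D B-q->E C-p->E C-q->F D-p->G D-q->H E-p->H E-q->F F-p->F F-q->F G-p->I G-q->J H-p->J H-q->F I-p->K I-q->K J-p->K J-q->F K-p->F K-q->F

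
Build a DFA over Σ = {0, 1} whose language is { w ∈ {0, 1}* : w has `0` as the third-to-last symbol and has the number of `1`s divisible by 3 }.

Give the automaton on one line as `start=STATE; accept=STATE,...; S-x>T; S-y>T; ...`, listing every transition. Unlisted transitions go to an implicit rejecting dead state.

start=A; accept=G,J,M,N; A-0>B; A-1>C; B-0>D; B-1>C; C-0>E; C-1>F; D-0>G; D-1>C; E-0>E; E-1>H; F-0>I; F-1>A; G-0>G; G-1>C; H-0>I; H-1>J; I-0>K; I-1>L; J-0>B; J-1>C; K-0>K; K-1>M; L-0>N; L-1>C; M-0>N; M-1>C; N-0>D; N-1>C

Handle the two conditions separately and then intersect. One (15 states) tracks the last 3 symbols read; the other (3 states) tracks the count of `1`s modulo 3. Each combined state is a pair, one component from each; accept when both components accept. After merging equivalent states the machine shrinks.
With 14 states:
       0  1 
>  A   B  C 
   B   D  C 
   C   E  F 
   D   G  C 
   E   E  H 
   F   I  A 
 * G   G  C 
   H   I  J 
   I   K  L 
 * J   B  C 
   K   K  M 
   L   N  C 
 * M   N  C 
 * N   D  C 
(> = start, * = accepting)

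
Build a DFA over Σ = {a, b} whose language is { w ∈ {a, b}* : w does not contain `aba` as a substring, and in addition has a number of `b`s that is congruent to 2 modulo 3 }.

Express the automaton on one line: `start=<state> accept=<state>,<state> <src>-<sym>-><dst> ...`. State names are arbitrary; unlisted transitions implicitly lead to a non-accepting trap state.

Handle the two conditions separately and then intersect. The first has 4 states tracking partial matches of the forbidden pattern `aba`; the second has 3 states tracking the count of `b`s modulo 3. A product state is a pair (one from each), accepting exactly when both do.
12 states suffice.
          a    b  
>  q0     q1   q2 
   q1     q1   q3 
   q2     q4   q5 
   q3     q6   q5 
   q4     q4   q7 
 * q5     q8   q0 
   q6     q6   q9 
 * q7     q9   q0 
 * q8     q8  q10 
   q9     q9  q11 
   q10   q11   q2 
   q11   q11   q6 
(> = start, * = accepting)

start=q0 accept=q5,q7,q8 q0-a->q1 q0-b->q2 q1-a->q1 q1-b->q3 q2-a->q4 q2-b->q5 q3-a->q6 q3-b->q5 q4-a->q4 q4-b->q7 q5-a->q8 q5-b->q0 q6-a->q6 q6-b->q9 q7-a->q9 q7-b->q0 q8-a->q8 q8-b->q10 q9-a->q9 q9-b->q11 q10-a->q11 q10-b->q2 q11-a->q11 q11-b->q6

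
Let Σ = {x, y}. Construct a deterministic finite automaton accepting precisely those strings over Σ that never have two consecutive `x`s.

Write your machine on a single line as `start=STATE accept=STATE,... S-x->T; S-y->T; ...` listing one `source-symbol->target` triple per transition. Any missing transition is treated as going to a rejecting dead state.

start=q0; accept=q0,q1; q0-x->q1; q0-y->q0; q1-x->q2; q1-y->q0; q2-x->q2; q2-y->q2

Track partial matches of the forbidden pattern `xx`. State q2 is a dead state reached once `xx` has occurred; every other state accepts. q0 means no part of `xx` is currently matched.
With 3 states:
        x   y  
>* q0   q1  q0 
 * q1   q2  q0 
   q2   q2  q2 
(> = start, * = accepting)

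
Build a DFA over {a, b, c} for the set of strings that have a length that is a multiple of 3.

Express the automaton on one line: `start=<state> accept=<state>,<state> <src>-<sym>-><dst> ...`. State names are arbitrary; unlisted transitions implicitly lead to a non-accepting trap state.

Only the length mod 3 matters, so use a 3-cycle: from any state, every input symbol moves to the next state, wrapping q2 back to q0. Mark q0 accepting.
With 3 states:
        a   b   c  
>* q0   q1  q1  q1 
   q1   q2  q2  q2 
   q2   q0  q0  q0 
(> = start, * = accepting)

start=q0 accept=q0 q0-a->q1 q0-b->q1 q0-c->q1 q1-a->q2 q1-b->q2 q1-c->q2 q2-a->q0 q2-b->q0 q2-c->q0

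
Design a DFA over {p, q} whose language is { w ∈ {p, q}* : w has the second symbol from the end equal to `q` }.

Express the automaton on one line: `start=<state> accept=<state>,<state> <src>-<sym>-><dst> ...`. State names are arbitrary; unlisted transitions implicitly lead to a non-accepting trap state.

start=s0 accept=s5,s6 s0-p->s1 s0-q->s2 s1-p->s3 s1-q->s4 s2-p->s5 s2-q->s6 s3-p->s3 s3-q->s4 s4-p->s5 s4-q->s6 s5-p->s3 s5-q->s4 s6-p->s5 s6-q->s6

Because acceptance depends on a position counted from the end, the machine has to buffer the most recent 2 symbols. Make each state the string of the last up-to-2 symbols read; on input `x` shift the window left and append `x`. Accept when the buffered window has length 2 and begins with `q`.
With 7 states:
        p   q  
>  s0   s1  s2 
   s1   s3  s4 
   s2   s5  s6 
   s3   s3  s4 
   s4   s5  s6 
 * s5   s3  s4 
 * s6   s5  s6 
(> = start, * = accepting)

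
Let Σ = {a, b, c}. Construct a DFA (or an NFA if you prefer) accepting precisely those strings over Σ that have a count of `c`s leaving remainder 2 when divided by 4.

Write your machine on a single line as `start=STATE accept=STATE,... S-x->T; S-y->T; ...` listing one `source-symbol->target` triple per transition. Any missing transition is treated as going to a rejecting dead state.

The only thing that matters is how many `c`s have appeared, reduced mod 4. Use one state per residue: S0 for 0, …, S3 for 3. Reading `c` moves to the next residue; anything else stays put. S2 is accepting.
With 4 states:
        a   b   c  
>  S0   S0  S0  S1 
   S1   S1  S1  S2 
 * S2   S2  S2  S3 
   S3   S3  S3  S0 
(> = start, * = accepting)

start=S0; accept=S2; S0-a->S0; S0-b->S0; S0-c->S1; S1-a->S1; S1-b->S1; S1-c->S2; S2-a->S2; S2-b->S2; S2-c->S3; S3-a->S3; S3-b->S3; S3-c->S0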